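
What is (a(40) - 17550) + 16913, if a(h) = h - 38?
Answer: -635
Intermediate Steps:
a(h) = -38 + h
(a(40) - 17550) + 16913 = ((-38 + 40) - 17550) + 16913 = (2 - 17550) + 16913 = -17548 + 16913 = -635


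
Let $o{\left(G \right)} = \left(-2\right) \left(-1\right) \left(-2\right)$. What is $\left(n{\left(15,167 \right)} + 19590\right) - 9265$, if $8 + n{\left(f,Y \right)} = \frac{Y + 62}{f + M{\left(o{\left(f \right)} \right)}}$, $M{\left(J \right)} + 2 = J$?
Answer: $\frac{93082}{9} \approx 10342.0$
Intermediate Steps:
$o{\left(G \right)} = -4$ ($o{\left(G \right)} = 2 \left(-2\right) = -4$)
$M{\left(J \right)} = -2 + J$
$n{\left(f,Y \right)} = -8 + \frac{62 + Y}{-6 + f}$ ($n{\left(f,Y \right)} = -8 + \frac{Y + 62}{f - 6} = -8 + \frac{62 + Y}{f - 6} = -8 + \frac{62 + Y}{-6 + f}$)
$\left(n{\left(15,167 \right)} + 19590\right) - 9265 = \left(\frac{110 + 167 - 120}{-6 + 15} + 19590\right) - 9265 = \left(\frac{110 + 167 - 120}{9} + 19590\right) - 9265 = \left(\frac{1}{9} \cdot 157 + 19590\right) - 9265 = \left(\frac{157}{9} + 19590\right) - 9265 = \frac{176467}{9} - 9265 = \frac{93082}{9}$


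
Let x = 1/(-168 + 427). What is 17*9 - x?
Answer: 39626/259 ≈ 153.00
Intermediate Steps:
x = 1/259 ≈ 0.0038610
17*9 - x = 17*9 - 1*1/259 = 153 - 1/259 = 39626/259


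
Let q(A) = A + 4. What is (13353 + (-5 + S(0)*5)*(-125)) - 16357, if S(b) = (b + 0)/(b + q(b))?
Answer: -2379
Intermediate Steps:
q(A) = 4 + A
S(b) = b/(4 + 2*b) (S(b) = (b + 0)/(b + (4 + b)) = b/(4 + 2*b))
(13353 + (-5 + S(0)*5)*(-125)) - 16357 = (13353 + (-5 + ((½)*0/(2 + 0))*5)*(-125)) - 16357 = (13353 + (-5 + ((½)*0/2)*5)*(-125)) - 16357 = (13353 + (-5 + ((½)*0*(½))*5)*(-125)) - 16357 = (13353 + (-5 + 0*5)*(-125)) - 16357 = (13353 + (-5 + 0)*(-125)) - 16357 = (13353 - 5*(-125)) - 16357 = (13353 + 625) - 16357 = 13978 - 16357 = -2379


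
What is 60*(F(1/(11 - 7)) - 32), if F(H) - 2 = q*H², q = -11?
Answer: -7365/4 ≈ -1841.3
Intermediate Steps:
F(H) = 2 - 11*H²
60*(F(1/(11 - 7)) - 32) = 60*((2 - 11/(11 - 7)²) - 32) = 60*((2 - 11*(1/4)²) - 32) = 60*((2 - 11*(¼)²) - 32) = 60*((2 - 11*1/16) - 32) = 60*((2 - 11/16) - 32) = 60*(21/16 - 32) = 60*(-491/16) = -7365/4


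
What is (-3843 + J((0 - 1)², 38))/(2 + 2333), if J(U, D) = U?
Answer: -3842/2335 ≈ -1.6454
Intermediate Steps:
(-3843 + J((0 - 1)², 38))/(2 + 2333) = (-3843 + (0 - 1)²)/(2 + 2333) = (-3843 + (-1)²)/2335 = (-3843 + 1)*(1/2335) = -3842*1/2335 = -3842/2335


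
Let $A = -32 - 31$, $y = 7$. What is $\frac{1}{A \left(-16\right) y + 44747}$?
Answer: $\frac{1}{51803} \approx 1.9304 \cdot 10^{-5}$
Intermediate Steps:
$A = -63$
$\frac{1}{A \left(-16\right) y + 44747} = \frac{1}{\left(-63\right) \left(-16\right) 7 + 44747} = \frac{1}{1008 \cdot 7 + 44747} = \frac{1}{7056 + 44747} = \frac{1}{51803}$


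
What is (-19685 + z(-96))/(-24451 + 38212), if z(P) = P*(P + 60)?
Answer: -16229/13761 ≈ -1.1793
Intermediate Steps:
z(P) = P*(60 + P)
(-19685 + z(-96))/(-24451 + 38212) = (-19685 - 96*(60 - 96))/(-24451 + 38212) = (-19685 - 96*(-36))/13761 = (-19685 + 3456)*(1/13761) = -16229*1/13761 = -16229/13761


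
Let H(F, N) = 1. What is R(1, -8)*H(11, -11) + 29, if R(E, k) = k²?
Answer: 93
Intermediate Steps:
R(1, -8)*H(11, -11) + 29 = (-8)²*1 + 29 = 64*1 + 29 = 64 + 29 = 93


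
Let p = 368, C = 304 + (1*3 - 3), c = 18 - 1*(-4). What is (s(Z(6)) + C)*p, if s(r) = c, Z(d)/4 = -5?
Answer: 119968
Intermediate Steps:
Z(d) = -20 (Z(d) = 4*(-5) = -20)
c = 22 (c = 18 + 4 = 22)
C = 304 (C = 304 + (3 - 3) = 304 + 0 = 304)
s(r) = 22
(s(Z(6)) + C)*p = (22 + 304)*368 = 326*368 = 119968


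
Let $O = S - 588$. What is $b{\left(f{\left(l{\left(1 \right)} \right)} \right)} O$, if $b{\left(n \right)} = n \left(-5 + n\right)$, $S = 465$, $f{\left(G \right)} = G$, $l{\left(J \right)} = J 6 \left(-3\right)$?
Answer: $-50922$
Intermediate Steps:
$l{\left(J \right)} = - 18 J$ ($l{\left(J \right)} = 6 J \left(-3\right) = - 18 J$)
$O = -123$ ($O = 465 - 588 = -123$)
$b{\left(f{\left(l{\left(1 \right)} \right)} \right)} O = \left(-18\right) 1 \left(-5 - 18\right) \left(-123\right) = - 18 \left(-5 - 18\right) \left(-123\right) = \left(-18\right) \left(-23\right) \left(-123\right) = 414 \left(-123\right) = -50922$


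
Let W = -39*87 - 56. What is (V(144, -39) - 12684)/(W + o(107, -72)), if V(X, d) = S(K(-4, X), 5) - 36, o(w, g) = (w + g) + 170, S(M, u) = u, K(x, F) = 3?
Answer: 12715/3244 ≈ 3.9195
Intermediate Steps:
o(w, g) = 170 + g + w (o(w, g) = (g + w) + 170 = 170 + g + w)
W = -3449 (W = -3393 - 56 = -3449)
V(X, d) = -31 (V(X, d) = 5 - 36 = -31)
(V(144, -39) - 12684)/(W + o(107, -72)) = (-31 - 12684)/(-3449 + (170 - 72 + 107)) = -12715/(-3449 + 205) = -12715/(-3244) = -12715*(-1/3244) = 12715/3244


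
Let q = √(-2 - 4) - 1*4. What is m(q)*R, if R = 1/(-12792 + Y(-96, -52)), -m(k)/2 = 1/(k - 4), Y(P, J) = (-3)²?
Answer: -8/447405 - I*√6/447405 ≈ -1.7881e-5 - 5.4749e-6*I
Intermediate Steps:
Y(P, J) = 9
q = -4 + I*√6 (q = √(-6) - 4 = I*√6 - 4 = -4 + I*√6 ≈ -4.0 + 2.4495*I)
m(k) = -2/(-4 + k) (m(k) = -2/(k - 4) = -2/(-4 + k))
R = -1/12783 (R = 1/(-12792 + 9) = 1/(-12783) = -1/12783 ≈ -7.8229e-5)
m(q)*R = -2/(-4 + (-4 + I*√6))*(-1/12783) = -2/(-8 + I*√6)*(-1/12783) = 2/(12783*(-8 + I*√6))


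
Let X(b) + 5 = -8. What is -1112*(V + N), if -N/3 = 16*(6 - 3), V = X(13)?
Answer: 174584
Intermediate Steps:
X(b) = -13 (X(b) = -5 - 8 = -13)
V = -13
N = -144 (N = -48*(6 - 3) = -48*3 = -3*48 = -144)
-1112*(V + N) = -1112*(-13 - 144) = -1112*(-157) = 174584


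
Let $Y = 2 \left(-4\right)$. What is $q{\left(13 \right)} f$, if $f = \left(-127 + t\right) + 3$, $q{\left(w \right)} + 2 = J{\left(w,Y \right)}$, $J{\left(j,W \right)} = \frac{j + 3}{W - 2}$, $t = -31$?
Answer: $558$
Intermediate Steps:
$Y = -8$
$J{\left(j,W \right)} = \frac{3 + j}{-2 + W}$
$q{\left(w \right)} = - \frac{23}{10} - \frac{w}{10}$ ($q{\left(w \right)} = -2 + \frac{3 + w}{-2 - 8} = -2 + \frac{3 + w}{-10} = -2 - \frac{3 + w}{10} = -2 - \left(\frac{3}{10} + \frac{w}{10}\right) = - \frac{23}{10} - \frac{w}{10}$)
$f = -155$ ($f = \left(-127 - 31\right) + 3 = -158 + 3 = -155$)
$q{\left(13 \right)} f = \left(- \frac{23}{10} - \frac{13}{10}\right) \left(-155\right) = \left(- \frac{18}{5}\right) \left(-155\right) = 558$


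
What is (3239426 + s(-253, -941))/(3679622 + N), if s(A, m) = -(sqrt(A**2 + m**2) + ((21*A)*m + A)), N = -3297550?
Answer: -879927/191036 - sqrt(949490)/382072 ≈ -4.6086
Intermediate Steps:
s(A, m) = -A - sqrt(A**2 + m**2) - 21*A*m (s(A, m) = -(sqrt(A**2 + m**2) + (21*A*m + A)) = -(sqrt(A**2 + m**2) + (A + 21*A*m)) = -(A + sqrt(A**2 + m**2) + 21*A*m) = -A - sqrt(A**2 + m**2) - 21*A*m)
(3239426 + s(-253, -941))/(3679622 + N) = (3239426 + (-1*(-253) - sqrt((-253)**2 + (-941)**2) - 21*(-253)*(-941)))/(3679622 - 3297550) = (3239426 + (253 - sqrt(64009 + 885481) - 4999533))/382072 = (3239426 + (253 - sqrt(949490) - 4999533))*(1/382072) = (3239426 + (-4999280 - sqrt(949490)))*(1/382072) = (-1759854 - sqrt(949490))*(1/382072) = -879927/191036 - sqrt(949490)/382072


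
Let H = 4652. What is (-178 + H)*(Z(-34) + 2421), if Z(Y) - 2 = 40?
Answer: 11019462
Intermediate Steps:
Z(Y) = 42 (Z(Y) = 2 + 40 = 42)
(-178 + H)*(Z(-34) + 2421) = (-178 + 4652)*(42 + 2421) = 4474*2463 = 11019462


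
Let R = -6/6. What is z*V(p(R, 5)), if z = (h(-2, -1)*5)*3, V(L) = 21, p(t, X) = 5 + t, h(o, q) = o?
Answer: -630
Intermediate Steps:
R = -1 (R = -6*1/6 = -1)
z = -30 (z = -2*5*3 = -10*3 = -30)
z*V(p(R, 5)) = -30*21 = -630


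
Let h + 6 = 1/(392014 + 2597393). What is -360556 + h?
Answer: -1077866566733/2989407 ≈ -3.6056e+5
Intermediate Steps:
h = -17936441/2989407 (h = -6 + 1/(392014 + 2597393) = -6 + 1/2989407 = -17936441/2989407 ≈ -6.0000)
-360556 + h = -360556 - 17936441/2989407 = -1077866566733/2989407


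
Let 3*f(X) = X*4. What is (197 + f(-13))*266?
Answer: 143374/3 ≈ 47791.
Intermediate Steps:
f(X) = 4*X/3 (f(X) = (X*4)/3 = (4*X)/3 = 4*X/3)
(197 + f(-13))*266 = (197 + (4/3)*(-13))*266 = (197 - 52/3)*266 = (539/3)*266 = 143374/3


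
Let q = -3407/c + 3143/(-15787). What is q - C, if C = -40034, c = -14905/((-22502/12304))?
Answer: 57952237205286841/1447597805720 ≈ 40033.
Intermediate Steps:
c = 91695560/11251 (c = -14905/((-22502*1/12304)) = -14905/(-11251/6152) = -14905*(-6152/11251) = 91695560/11251 ≈ 8150.0)
q = -893348907639/1447597805720 (q = -3407/91695560/11251 + 3143/(-15787) = -3407*11251/91695560 + 3143*(-1/15787) = -38332157/91695560 - 3143/15787 = -893348907639/1447597805720 ≈ -0.61712)
q - C = -893348907639/1447597805720 - 1*(-40034) = -893348907639/1447597805720 + 40034 = 57952237205286841/1447597805720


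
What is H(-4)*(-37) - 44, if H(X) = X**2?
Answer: -636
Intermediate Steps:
H(-4)*(-37) - 44 = (-4)**2*(-37) - 44 = 16*(-37) - 44 = -592 - 44 = -636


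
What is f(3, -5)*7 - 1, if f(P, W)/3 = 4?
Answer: 83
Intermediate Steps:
f(P, W) = 12 (f(P, W) = 3*4 = 12)
f(3, -5)*7 - 1 = 12*7 - 1 = 84 - 1 = 83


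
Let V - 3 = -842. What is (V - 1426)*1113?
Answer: -2520945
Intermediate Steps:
V = -839 (V = 3 - 842 = -839)
(V - 1426)*1113 = (-839 - 1426)*1113 = -2265*1113 = -2520945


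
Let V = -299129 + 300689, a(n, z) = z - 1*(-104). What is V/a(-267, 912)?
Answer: 195/127 ≈ 1.5354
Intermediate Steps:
a(n, z) = 104 + z (a(n, z) = z + 104 = 104 + z)
V = 1560
V/a(-267, 912) = 1560/(104 + 912) = 1560/1016 = 1560*(1/1016) = 195/127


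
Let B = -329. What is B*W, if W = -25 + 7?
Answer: 5922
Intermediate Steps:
W = -18
B*W = -329*(-18) = 5922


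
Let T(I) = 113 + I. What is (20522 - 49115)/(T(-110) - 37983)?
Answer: 3177/4220 ≈ 0.75284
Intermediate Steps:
(20522 - 49115)/(T(-110) - 37983) = (20522 - 49115)/((113 - 110) - 37983) = -28593/(3 - 37983) = -28593/(-37980) = -28593*(-1/37980) = 3177/4220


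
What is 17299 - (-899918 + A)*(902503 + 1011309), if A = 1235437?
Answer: -642120271129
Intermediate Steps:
17299 - (-899918 + A)*(902503 + 1011309) = 17299 - (-899918 + 1235437)*(902503 + 1011309) = 17299 - 335519*1913812 = 17299 - 1*642120288428 = 17299 - 642120288428 = -642120271129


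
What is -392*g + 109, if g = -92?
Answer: 36173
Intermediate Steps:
-392*g + 109 = -392*(-92) + 109 = 36064 + 109 = 36173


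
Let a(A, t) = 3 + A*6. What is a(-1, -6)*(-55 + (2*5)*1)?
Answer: 135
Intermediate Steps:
a(A, t) = 3 + 6*A
a(-1, -6)*(-55 + (2*5)*1) = (3 + 6*(-1))*(-55 + (2*5)*1) = (3 - 6)*(-55 + 10*1) = -3*(-55 + 10) = -3*(-45) = 135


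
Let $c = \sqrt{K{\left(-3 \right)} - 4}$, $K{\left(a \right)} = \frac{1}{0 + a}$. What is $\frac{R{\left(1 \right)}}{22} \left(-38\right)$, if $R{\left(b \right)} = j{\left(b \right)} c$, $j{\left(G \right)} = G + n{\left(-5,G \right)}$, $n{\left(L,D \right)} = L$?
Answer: $\frac{76 i \sqrt{39}}{33} \approx 14.382 i$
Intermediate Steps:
$K{\left(a \right)} = \frac{1}{a}$
$j{\left(G \right)} = -5 + G$ ($j{\left(G \right)} = G - 5 = -5 + G$)
$c = \frac{i \sqrt{39}}{3}$ ($c = \sqrt{\frac{1}{-3} - 4} = \sqrt{- \frac{1}{3} - 4} = \sqrt{- \frac{13}{3}} = \frac{i \sqrt{39}}{3} \approx 2.0817 i$)
$R{\left(b \right)} = \frac{i \sqrt{39} \left(-5 + b\right)}{3}$ ($R{\left(b \right)} = \left(-5 + b\right) \frac{i \sqrt{39}}{3} = \frac{i \sqrt{39} \left(-5 + b\right)}{3}$)
$\frac{R{\left(1 \right)}}{22} \left(-38\right) = \frac{\frac{1}{3} i \sqrt{39} \left(-5 + 1\right)}{22} \left(-38\right) = \frac{\frac{1}{3} i \sqrt{39} \left(-4\right)}{22} \left(-38\right) = \frac{\left(- \frac{4}{3}\right) i \sqrt{39}}{22} \left(-38\right) = - \frac{2 i \sqrt{39}}{33} \left(-38\right) = \frac{76 i \sqrt{39}}{33}$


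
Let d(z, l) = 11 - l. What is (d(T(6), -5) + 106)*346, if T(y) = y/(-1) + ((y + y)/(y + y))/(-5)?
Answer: 42212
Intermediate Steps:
T(y) = -1/5 - y (T(y) = y*(-1) + ((2*y)/((2*y)))*(-1/5) = -y + ((2*y)*(1/(2*y)))*(-1/5) = -y + 1*(-1/5) = -y - 1/5 = -1/5 - y)
(d(T(6), -5) + 106)*346 = ((11 - 1*(-5)) + 106)*346 = ((11 + 5) + 106)*346 = (16 + 106)*346 = 122*346 = 42212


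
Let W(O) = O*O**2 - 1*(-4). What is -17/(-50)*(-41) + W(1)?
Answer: -447/50 ≈ -8.9400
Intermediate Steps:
W(O) = 4 + O**3 (W(O) = O**3 + 4 = 4 + O**3)
-17/(-50)*(-41) + W(1) = -17/(-50)*(-41) + (4 + 1**3) = -17*(-1/50)*(-41) + (4 + 1) = (17/50)*(-41) + 5 = -697/50 + 5 = -447/50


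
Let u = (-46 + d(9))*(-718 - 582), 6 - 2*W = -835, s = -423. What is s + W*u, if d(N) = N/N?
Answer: 24598827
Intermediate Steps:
d(N) = 1
W = 841/2 (W = 3 - ½*(-835) = 3 + 835/2 = 841/2 ≈ 420.50)
u = 58500 (u = (-46 + 1)*(-718 - 582) = -45*(-1300) = 58500)
s + W*u = -423 + (841/2)*58500 = -423 + 24599250 = 24598827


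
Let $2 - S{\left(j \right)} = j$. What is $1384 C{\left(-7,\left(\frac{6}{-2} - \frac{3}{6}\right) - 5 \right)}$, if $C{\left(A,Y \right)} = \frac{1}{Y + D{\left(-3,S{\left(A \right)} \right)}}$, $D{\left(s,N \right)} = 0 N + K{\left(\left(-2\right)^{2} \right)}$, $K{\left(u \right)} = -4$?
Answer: $- \frac{2768}{25} \approx -110.72$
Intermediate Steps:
$S{\left(j \right)} = 2 - j$
$D{\left(s,N \right)} = -4$ ($D{\left(s,N \right)} = 0 N - 4 = 0 - 4 = -4$)
$C{\left(A,Y \right)} = \frac{1}{-4 + Y}$ ($C{\left(A,Y \right)} = \frac{1}{Y - 4} = \frac{1}{-4 + Y}$)
$1384 C{\left(-7,\left(\frac{6}{-2} - \frac{3}{6}\right) - 5 \right)} = \frac{1384}{-4 + \left(\left(\frac{6}{-2} - \frac{3}{6}\right) - 5\right)} = \frac{1384}{-4 + \left(\left(6 \left(- \frac{1}{2}\right) - \frac{1}{2}\right) - 5\right)} = \frac{1384}{-4 - \frac{17}{2}} = \frac{1384}{- \frac{25}{2}} = 1384 \left(- \frac{2}{25}\right) = - \frac{2768}{25}$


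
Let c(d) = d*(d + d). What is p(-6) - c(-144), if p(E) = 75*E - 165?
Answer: -42087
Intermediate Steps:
c(d) = 2*d² (c(d) = d*(2*d) = 2*d²)
p(E) = -165 + 75*E
p(-6) - c(-144) = (-165 + 75*(-6)) - 2*(-144)² = (-165 - 450) - 2*20736 = -615 - 1*41472 = -615 - 41472 = -42087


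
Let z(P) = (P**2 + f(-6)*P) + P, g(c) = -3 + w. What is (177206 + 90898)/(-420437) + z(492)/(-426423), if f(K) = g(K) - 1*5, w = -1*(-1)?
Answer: -71619081312/59761335617 ≈ -1.1984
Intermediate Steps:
w = 1
g(c) = -2 (g(c) = -3 + 1 = -2)
f(K) = -7 (f(K) = -2 - 1*5 = -2 - 5 = -7)
z(P) = P**2 - 6*P (z(P) = (P**2 - 7*P) + P = P**2 - 6*P)
(177206 + 90898)/(-420437) + z(492)/(-426423) = (177206 + 90898)/(-420437) + (492*(-6 + 492))/(-426423) = 268104*(-1/420437) + (492*486)*(-1/426423) = -268104/420437 + 239112*(-1/426423) = -268104/420437 - 79704/142141 = -71619081312/59761335617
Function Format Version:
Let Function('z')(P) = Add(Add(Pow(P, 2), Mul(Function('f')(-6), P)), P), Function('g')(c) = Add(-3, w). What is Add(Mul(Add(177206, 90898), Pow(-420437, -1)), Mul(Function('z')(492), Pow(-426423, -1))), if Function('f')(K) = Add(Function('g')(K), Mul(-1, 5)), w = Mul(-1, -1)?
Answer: Rational(-71619081312, 59761335617) ≈ -1.1984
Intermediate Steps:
w = 1
Function('g')(c) = -2 (Function('g')(c) = Add(-3, 1) = -2)
Function('f')(K) = -7 (Function('f')(K) = Add(-2, Mul(-1, 5)) = Add(-2, -5) = -7)
Function('z')(P) = Add(Pow(P, 2), Mul(-6, P)) (Function('z')(P) = Add(Add(Pow(P, 2), Mul(-7, P)), P) = Add(Pow(P, 2), Mul(-6, P)))
Add(Mul(Add(177206, 90898), Pow(-420437, -1)), Mul(Function('z')(492), Pow(-426423, -1))) = Add(Mul(Add(177206, 90898), Pow(-420437, -1)), Mul(Mul(492, Add(-6, 492)), Pow(-426423, -1))) = Add(Mul(268104, Rational(-1, 420437)), Mul(Mul(492, 486), Rational(-1, 426423))) = Add(Rational(-268104, 420437), Mul(239112, Rational(-1, 426423))) = Add(Rational(-268104, 420437), Rational(-79704, 142141)) = Rational(-71619081312, 59761335617)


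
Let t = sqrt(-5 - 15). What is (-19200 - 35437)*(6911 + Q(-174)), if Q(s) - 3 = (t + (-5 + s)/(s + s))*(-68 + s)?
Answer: -64546895149/174 + 26444308*I*sqrt(5) ≈ -3.7096e+8 + 5.9131e+7*I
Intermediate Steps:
t = 2*I*sqrt(5) (t = sqrt(-20) = 2*I*sqrt(5) ≈ 4.4721*I)
Q(s) = 3 + (-68 + s)*((-5 + s)/(2*s) + 2*I*sqrt(5)) (Q(s) = 3 + (2*I*sqrt(5) + (-5 + s)/(s + s))*(-68 + s) = 3 + (2*I*sqrt(5) + (-5 + s)/((2*s)))*(-68 + s) = 3 + (2*I*sqrt(5) + (-5 + s)*(1/(2*s)))*(-68 + s) = 3 + (2*I*sqrt(5) + (-5 + s)/(2*s))*(-68 + s) = 3 + ((-5 + s)/(2*s) + 2*I*sqrt(5))*(-68 + s) = 3 + (-68 + s)*((-5 + s)/(2*s) + 2*I*sqrt(5)))
(-19200 - 35437)*(6911 + Q(-174)) = (-19200 - 35437)*(6911 + (1/2)*(340 - 174*(-67 - 174 - 272*I*sqrt(5) + 4*I*(-174)*sqrt(5)))/(-174)) = -54637*(6911 + (1/2)*(-1/174)*(340 - 174*(-67 - 174 - 272*I*sqrt(5) - 696*I*sqrt(5)))) = -54637*(6911 + (1/2)*(-1/174)*(340 - 174*(-241 - 968*I*sqrt(5)))) = -54637*(6911 + (1/2)*(-1/174)*(340 + (41934 + 168432*I*sqrt(5)))) = -54637*(6911 + (1/2)*(-1/174)*(42274 + 168432*I*sqrt(5))) = -54637*(6911 + (-21137/174 - 484*I*sqrt(5))) = -54637*(1181377/174 - 484*I*sqrt(5)) = -64546895149/174 + 26444308*I*sqrt(5)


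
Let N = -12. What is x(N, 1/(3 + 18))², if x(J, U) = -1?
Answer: 1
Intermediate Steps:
x(N, 1/(3 + 18))² = (-1)² = 1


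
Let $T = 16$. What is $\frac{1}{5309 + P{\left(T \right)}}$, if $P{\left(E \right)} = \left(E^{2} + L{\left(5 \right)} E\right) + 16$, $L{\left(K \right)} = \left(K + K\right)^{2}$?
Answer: $\frac{1}{7181} \approx 0.00013926$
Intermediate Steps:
$L{\left(K \right)} = 4 K^{2}$ ($L{\left(K \right)} = \left(2 K\right)^{2} = 4 K^{2}$)
$P{\left(E \right)} = 16 + E^{2} + 100 E$ ($P{\left(E \right)} = \left(E^{2} + 4 \cdot 5^{2} E\right) + 16 = \left(E^{2} + 4 \cdot 25 E\right) + 16 = \left(E^{2} + 100 E\right) + 16 = 16 + E^{2} + 100 E$)
$\frac{1}{5309 + P{\left(T \right)}} = \frac{1}{5309 + \left(16 + 16^{2} + 100 \cdot 16\right)} = \frac{1}{5309 + \left(16 + 256 + 1600\right)} = \frac{1}{5309 + 1872} = \frac{1}{7181}$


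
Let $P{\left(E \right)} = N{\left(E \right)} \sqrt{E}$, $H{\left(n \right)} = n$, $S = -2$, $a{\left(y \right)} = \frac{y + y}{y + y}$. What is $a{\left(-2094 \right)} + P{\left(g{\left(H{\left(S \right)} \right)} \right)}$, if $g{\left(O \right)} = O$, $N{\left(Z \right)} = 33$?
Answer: $1 + 33 i \sqrt{2} \approx 1.0 + 46.669 i$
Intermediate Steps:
$a{\left(y \right)} = 1$ ($a{\left(y \right)} = \frac{2 y}{2 y} = 2 y \frac{1}{2 y} = 1$)
$P{\left(E \right)} = 33 \sqrt{E}$
$a{\left(-2094 \right)} + P{\left(g{\left(H{\left(S \right)} \right)} \right)} = 1 + 33 \sqrt{-2} = 1 + 33 i \sqrt{2}$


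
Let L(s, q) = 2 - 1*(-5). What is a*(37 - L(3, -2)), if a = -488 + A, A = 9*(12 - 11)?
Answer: -14370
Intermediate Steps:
A = 9 (A = 9*1 = 9)
L(s, q) = 7 (L(s, q) = 2 + 5 = 7)
a = -479 (a = -488 + 9 = -479)
a*(37 - L(3, -2)) = -479*(37 - 1*7) = -479*(37 - 7) = -479*30 = -14370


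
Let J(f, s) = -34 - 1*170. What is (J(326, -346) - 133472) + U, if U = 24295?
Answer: -109381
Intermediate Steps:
J(f, s) = -204 (J(f, s) = -34 - 170 = -204)
(J(326, -346) - 133472) + U = (-204 - 133472) + 24295 = -133676 + 24295 = -109381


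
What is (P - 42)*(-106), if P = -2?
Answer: 4664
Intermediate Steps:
(P - 42)*(-106) = (-2 - 42)*(-106) = -44*(-106) = 4664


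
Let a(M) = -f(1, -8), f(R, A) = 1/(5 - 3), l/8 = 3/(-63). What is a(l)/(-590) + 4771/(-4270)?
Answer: -562551/503860 ≈ -1.1165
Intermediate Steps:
l = -8/21 (l = 8*(3/(-63)) = 8*(3*(-1/63)) = 8*(-1/21) = -8/21 ≈ -0.38095)
f(R, A) = ½ (f(R, A) = 1/2 = ½)
a(M) = -½ (a(M) = -1*½ = -½)
a(l)/(-590) + 4771/(-4270) = -½/(-590) + 4771/(-4270) = -½*(-1/590) + 4771*(-1/4270) = 1/1180 - 4771/4270 = -562551/503860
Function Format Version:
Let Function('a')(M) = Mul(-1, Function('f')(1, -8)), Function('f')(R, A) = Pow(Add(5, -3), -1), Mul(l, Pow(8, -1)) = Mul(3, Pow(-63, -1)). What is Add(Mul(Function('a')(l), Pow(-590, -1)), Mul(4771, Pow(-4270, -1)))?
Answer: Rational(-562551, 503860) ≈ -1.1165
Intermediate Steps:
l = Rational(-8, 21) (l = Mul(8, Mul(3, Pow(-63, -1))) = Mul(8, Mul(3, Rational(-1, 63))) = Mul(8, Rational(-1, 21)) = Rational(-8, 21) ≈ -0.38095)
Function('f')(R, A) = Rational(1, 2) (Function('f')(R, A) = Pow(2, -1) = Rational(1, 2))
Function('a')(M) = Rational(-1, 2) (Function('a')(M) = Mul(-1, Rational(1, 2)) = Rational(-1, 2))
Add(Mul(Function('a')(l), Pow(-590, -1)), Mul(4771, Pow(-4270, -1))) = Add(Mul(Rational(-1, 2), Pow(-590, -1)), Mul(4771, Pow(-4270, -1))) = Add(Mul(Rational(-1, 2), Rational(-1, 590)), Mul(4771, Rational(-1, 4270))) = Add(Rational(1, 1180), Rational(-4771, 4270)) = Rational(-562551, 503860)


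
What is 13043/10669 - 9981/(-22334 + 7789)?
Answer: 296197724/155180605 ≈ 1.9087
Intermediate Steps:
13043/10669 - 9981/(-22334 + 7789) = 13043*(1/10669) - 9981/(-14545) = 13043/10669 - 9981*(-1/14545) = 13043/10669 + 9981/14545 = 296197724/155180605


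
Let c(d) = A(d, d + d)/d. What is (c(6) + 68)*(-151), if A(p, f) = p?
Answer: -10419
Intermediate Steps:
c(d) = 1 (c(d) = d/d = 1)
(c(6) + 68)*(-151) = (1 + 68)*(-151) = 69*(-151) = -10419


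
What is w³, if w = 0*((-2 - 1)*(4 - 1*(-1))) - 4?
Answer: -64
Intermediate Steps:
w = -4 (w = 0*(-3*(4 + 1)) - 4 = 0*(-3*5) - 4 = 0*(-15) - 4 = 0 - 4 = -4)
w³ = (-4)³ = -64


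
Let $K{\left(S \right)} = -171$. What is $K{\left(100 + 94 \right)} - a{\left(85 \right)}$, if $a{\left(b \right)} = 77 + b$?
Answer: $-333$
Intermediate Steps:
$K{\left(100 + 94 \right)} - a{\left(85 \right)} = -171 - \left(77 + 85\right) = -171 - 162 = -333$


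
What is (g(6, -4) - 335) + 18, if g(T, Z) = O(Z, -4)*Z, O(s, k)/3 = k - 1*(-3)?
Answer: -305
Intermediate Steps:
O(s, k) = 9 + 3*k (O(s, k) = 3*(k - 1*(-3)) = 3*(k + 3) = 3*(3 + k) = 9 + 3*k)
g(T, Z) = -3*Z (g(T, Z) = (9 + 3*(-4))*Z = (9 - 12)*Z = -3*Z)
(g(6, -4) - 335) + 18 = (-3*(-4) - 335) + 18 = (12 - 335) + 18 = -323 + 18 = -305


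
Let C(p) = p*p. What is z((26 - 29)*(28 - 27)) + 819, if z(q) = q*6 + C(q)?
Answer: 810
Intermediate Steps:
C(p) = p²
z(q) = q² + 6*q (z(q) = q*6 + q² = 6*q + q² = q² + 6*q)
z((26 - 29)*(28 - 27)) + 819 = ((26 - 29)*(28 - 27))*(6 + (26 - 29)*(28 - 27)) + 819 = (-3*1)*(6 - 3*1) + 819 = -3*(6 - 3) + 819 = -3*3 + 819 = -9 + 819 = 810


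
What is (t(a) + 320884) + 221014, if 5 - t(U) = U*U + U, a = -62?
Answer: 538121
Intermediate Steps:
t(U) = 5 - U - U**2 (t(U) = 5 - (U*U + U) = 5 - (U**2 + U) = 5 - (U + U**2) = 5 + (-U - U**2) = 5 - U - U**2)
(t(a) + 320884) + 221014 = ((5 - 1*(-62) - 1*(-62)**2) + 320884) + 221014 = ((5 + 62 - 1*3844) + 320884) + 221014 = ((5 + 62 - 3844) + 320884) + 221014 = (-3777 + 320884) + 221014 = 317107 + 221014 = 538121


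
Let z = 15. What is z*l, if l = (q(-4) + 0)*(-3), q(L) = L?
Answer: 180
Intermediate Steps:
l = 12 (l = (-4 + 0)*(-3) = -4*(-3) = 12)
z*l = 15*12 = 180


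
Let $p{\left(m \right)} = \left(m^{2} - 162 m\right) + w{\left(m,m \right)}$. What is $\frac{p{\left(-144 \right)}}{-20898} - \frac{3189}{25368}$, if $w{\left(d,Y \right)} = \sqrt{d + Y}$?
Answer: $- \frac{2437159}{1090824} - \frac{2 i \sqrt{2}}{3483} \approx -2.2342 - 0.00081207 i$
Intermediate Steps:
$w{\left(d,Y \right)} = \sqrt{Y + d}$
$p{\left(m \right)} = m^{2} - 162 m + \sqrt{2} \sqrt{m}$ ($p{\left(m \right)} = \left(m^{2} - 162 m\right) + \sqrt{m + m} = \left(m^{2} - 162 m\right) + \sqrt{2 m} = \left(m^{2} - 162 m\right) + \sqrt{2} \sqrt{m} = m^{2} - 162 m + \sqrt{2} \sqrt{m}$)
$\frac{p{\left(-144 \right)}}{-20898} - \frac{3189}{25368} = \frac{\left(-144\right)^{2} - -23328 + \sqrt{2} \sqrt{-144}}{-20898} - \frac{3189}{25368} = \left(20736 + 23328 + \sqrt{2} \cdot 12 i\right) \left(- \frac{1}{20898}\right) - \frac{1063}{8456} = \left(20736 + 23328 + 12 i \sqrt{2}\right) \left(- \frac{1}{20898}\right) - \frac{1063}{8456} = \left(44064 + 12 i \sqrt{2}\right) \left(- \frac{1}{20898}\right) - \frac{1063}{8456} = \left(- \frac{272}{129} - \frac{2 i \sqrt{2}}{3483}\right) - \frac{1063}{8456} = - \frac{2437159}{1090824} - \frac{2 i \sqrt{2}}{3483}$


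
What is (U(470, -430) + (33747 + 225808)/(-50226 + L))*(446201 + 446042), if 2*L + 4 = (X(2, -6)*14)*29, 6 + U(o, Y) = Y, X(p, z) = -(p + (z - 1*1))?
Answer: -668149186441/1697 ≈ -3.9372e+8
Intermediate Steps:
X(p, z) = 1 - p - z (X(p, z) = -(p + (z - 1)) = -(p + (-1 + z)) = -(-1 + p + z) = 1 - p - z)
U(o, Y) = -6 + Y
L = 1013 (L = -2 + (((1 - 1*2 - 1*(-6))*14)*29)/2 = -2 + (((1 - 2 + 6)*14)*29)/2 = -2 + ((5*14)*29)/2 = -2 + (70*29)/2 = -2 + (½)*2030 = -2 + 1015 = 1013)
(U(470, -430) + (33747 + 225808)/(-50226 + L))*(446201 + 446042) = ((-6 - 430) + (33747 + 225808)/(-50226 + 1013))*(446201 + 446042) = (-436 + 259555/(-49213))*892243 = (-436 + 259555*(-1/49213))*892243 = (-436 - 259555/49213)*892243 = -21716423/49213*892243 = -668149186441/1697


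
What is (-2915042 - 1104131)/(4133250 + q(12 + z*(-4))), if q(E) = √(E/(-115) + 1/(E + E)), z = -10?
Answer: -198682471754910000/204321716527505293 + 8038346*I*√15826070/204321716527505293 ≈ -0.9724 + 1.5651e-7*I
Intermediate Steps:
q(E) = √(1/(2*E) - E/115) (q(E) = √(E*(-1/115) + 1/(2*E)) = √(-E/115 + 1/(2*E)) = √(1/(2*E) - E/115))
(-2915042 - 1104131)/(4133250 + q(12 + z*(-4))) = (-2915042 - 1104131)/(4133250 + √(-460*(12 - 10*(-4)) + 26450/(12 - 10*(-4)))/230) = -4019173/(4133250 + √(-460*(12 + 40) + 26450/(12 + 40))/230) = -4019173/(4133250 + √(-460*52 + 26450/52)/230) = -4019173/(4133250 + √(-23920 + 26450*(1/52))/230) = -4019173/(4133250 + √(-23920 + 13225/26)/230) = -4019173/(4133250 + √(-608695/26)/230) = -4019173/(4133250 + (I*√15826070/26)/230) = -4019173/(4133250 + I*√15826070/5980)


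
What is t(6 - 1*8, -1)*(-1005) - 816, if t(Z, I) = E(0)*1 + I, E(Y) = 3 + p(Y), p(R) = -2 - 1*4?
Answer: 3204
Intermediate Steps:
p(R) = -6 (p(R) = -2 - 4 = -6)
E(Y) = -3 (E(Y) = 3 - 6 = -3)
t(Z, I) = -3 + I (t(Z, I) = -3*1 + I = -3 + I)
t(6 - 1*8, -1)*(-1005) - 816 = (-3 - 1)*(-1005) - 816 = -4*(-1005) - 816 = 4020 - 816 = 3204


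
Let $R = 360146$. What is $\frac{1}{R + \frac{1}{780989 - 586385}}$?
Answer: $\frac{194604}{70085852185} \approx 2.7767 \cdot 10^{-6}$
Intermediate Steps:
$\frac{1}{R + \frac{1}{780989 - 586385}} = \frac{1}{360146 + \frac{1}{780989 - 586385}} = \frac{1}{360146 + \frac{1}{194604}} = \frac{1}{\frac{70085852185}{194604}} = \frac{194604}{70085852185}$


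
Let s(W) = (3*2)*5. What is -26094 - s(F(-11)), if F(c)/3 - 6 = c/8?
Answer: -26124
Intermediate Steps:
F(c) = 18 + 3*c/8 (F(c) = 18 + 3*(c/8) = 18 + 3*c/8)
s(W) = 30 (s(W) = 6*5 = 30)
-26094 - s(F(-11)) = -26094 - 1*30 = -26094 - 30 = -26124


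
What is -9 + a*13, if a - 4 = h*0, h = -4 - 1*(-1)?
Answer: 43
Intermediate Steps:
h = -3 (h = -4 + 1 = -3)
a = 4 (a = 4 - 3*0 = 4 + 0 = 4)
-9 + a*13 = -9 + 4*13 = -9 + 52 = 43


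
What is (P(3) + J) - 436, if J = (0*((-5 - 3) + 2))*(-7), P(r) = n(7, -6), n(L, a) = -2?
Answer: -438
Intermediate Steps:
P(r) = -2
J = 0 (J = (0*(-8 + 2))*(-7) = (0*(-6))*(-7) = 0*(-7) = 0)
(P(3) + J) - 436 = (-2 + 0) - 436 = -2 - 436 = -438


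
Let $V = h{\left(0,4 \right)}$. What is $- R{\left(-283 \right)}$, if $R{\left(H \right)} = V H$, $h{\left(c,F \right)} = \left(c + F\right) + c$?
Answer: $1132$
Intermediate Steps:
$h{\left(c,F \right)} = F + 2 c$ ($h{\left(c,F \right)} = \left(F + c\right) + c = F + 2 c$)
$V = 4$ ($V = 4 + 2 \cdot 0 = 4 + 0 = 4$)
$R{\left(H \right)} = 4 H$
$- R{\left(-283 \right)} = - 4 \left(-283\right) = \left(-1\right) \left(-1132\right) = 1132$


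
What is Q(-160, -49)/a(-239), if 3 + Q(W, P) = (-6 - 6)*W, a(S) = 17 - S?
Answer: 1917/256 ≈ 7.4883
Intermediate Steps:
Q(W, P) = -3 - 12*W (Q(W, P) = -3 + (-6 - 6)*W = -3 - 12*W)
Q(-160, -49)/a(-239) = (-3 - 12*(-160))/(17 - 1*(-239)) = (-3 + 1920)/(17 + 239) = 1917/256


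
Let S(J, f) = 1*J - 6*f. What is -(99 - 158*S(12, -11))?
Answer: 12225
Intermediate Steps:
S(J, f) = J - 6*f
-(99 - 158*S(12, -11)) = -(99 - 158*(12 - 6*(-11))) = -(99 - 158*(12 + 66)) = -(99 - 158*78) = -(99 - 12324) = -1*(-12225) = 12225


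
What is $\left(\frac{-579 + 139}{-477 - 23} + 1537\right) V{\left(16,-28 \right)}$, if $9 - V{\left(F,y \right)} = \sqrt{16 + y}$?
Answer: $\frac{346023}{25} - \frac{76894 i \sqrt{3}}{25} \approx 13841.0 - 5327.4 i$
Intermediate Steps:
$V{\left(F,y \right)} = 9 - \sqrt{16 + y}$
$\left(\frac{-579 + 139}{-477 - 23} + 1537\right) V{\left(16,-28 \right)} = \left(\frac{-579 + 139}{-477 - 23} + 1537\right) \left(9 - \sqrt{16 - 28}\right) = \left(- \frac{440}{-477 - 23} + 1537\right) \left(9 - \sqrt{-12}\right) = \left(- \frac{440}{-500} + 1537\right) \left(9 - 2 i \sqrt{3}\right) = \left(\left(-440\right) \left(- \frac{1}{500}\right) + 1537\right) \left(9 - 2 i \sqrt{3}\right) = \left(\frac{22}{25} + 1537\right) \left(9 - 2 i \sqrt{3}\right) = \frac{38447 \left(9 - 2 i \sqrt{3}\right)}{25} = \frac{346023}{25} - \frac{76894 i \sqrt{3}}{25}$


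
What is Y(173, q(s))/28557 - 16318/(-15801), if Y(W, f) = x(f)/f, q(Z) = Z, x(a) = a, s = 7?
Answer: 155336309/150409719 ≈ 1.0328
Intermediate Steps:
Y(W, f) = 1 (Y(W, f) = f/f = 1)
Y(173, q(s))/28557 - 16318/(-15801) = 1/28557 - 16318/(-15801) = 1*(1/28557) - 16318*(-1/15801) = 1/28557 + 16318/15801 = 155336309/150409719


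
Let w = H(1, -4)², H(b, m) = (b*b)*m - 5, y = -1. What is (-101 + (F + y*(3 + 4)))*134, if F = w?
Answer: -3618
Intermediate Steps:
H(b, m) = -5 + m*b² (H(b, m) = b²*m - 5 = m*b² - 5 = -5 + m*b²)
w = 81 (w = (-5 - 4*1²)² = (-5 - 4*1)² = (-5 - 4)² = (-9)² = 81)
F = 81
(-101 + (F + y*(3 + 4)))*134 = (-101 + (81 - (3 + 4)))*134 = (-101 + (81 - 1*7))*134 = (-101 + (81 - 7))*134 = (-101 + 74)*134 = -27*134 = -3618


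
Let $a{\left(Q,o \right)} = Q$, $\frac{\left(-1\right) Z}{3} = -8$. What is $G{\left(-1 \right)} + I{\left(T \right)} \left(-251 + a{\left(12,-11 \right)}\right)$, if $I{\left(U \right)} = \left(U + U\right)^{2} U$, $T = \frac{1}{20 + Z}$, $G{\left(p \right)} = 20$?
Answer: $\frac{425681}{21296} \approx 19.989$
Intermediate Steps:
$Z = 24$ ($Z = \left(-3\right) \left(-8\right) = 24$)
$T = \frac{1}{44}$ ($T = \frac{1}{20 + 24} = \frac{1}{44} \approx 0.022727$)
$I{\left(U \right)} = 4 U^{3}$ ($I{\left(U \right)} = \left(2 U\right)^{2} U = 4 U^{2} U = 4 U^{3}$)
$G{\left(-1 \right)} + I{\left(T \right)} \left(-251 + a{\left(12,-11 \right)}\right) = 20 + \frac{4}{85184} \left(-251 + 12\right) = 20 + 4 \cdot \frac{1}{85184} \left(-239\right) = 20 + \frac{1}{21296} \left(-239\right) = 20 - \frac{239}{21296} = \frac{425681}{21296}$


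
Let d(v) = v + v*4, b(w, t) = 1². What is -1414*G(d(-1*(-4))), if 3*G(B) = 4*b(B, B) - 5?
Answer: 1414/3 ≈ 471.33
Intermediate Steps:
b(w, t) = 1
d(v) = 5*v (d(v) = v + 4*v = 5*v)
G(B) = -⅓ (G(B) = (4*1 - 5)/3 = (4 - 5)/3 = (⅓)*(-1) = -⅓)
-1414*G(d(-1*(-4))) = -1414*(-⅓) = 1414/3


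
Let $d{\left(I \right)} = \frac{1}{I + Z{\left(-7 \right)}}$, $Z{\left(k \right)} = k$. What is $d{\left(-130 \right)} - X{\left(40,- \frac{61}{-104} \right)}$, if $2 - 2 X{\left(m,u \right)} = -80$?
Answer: $- \frac{5618}{137} \approx -41.007$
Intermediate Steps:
$X{\left(m,u \right)} = 41$ ($X{\left(m,u \right)} = 1 - -40 = 1 + 40 = 41$)
$d{\left(I \right)} = \frac{1}{-7 + I}$ ($d{\left(I \right)} = \frac{1}{I - 7} = \frac{1}{-7 + I}$)
$d{\left(-130 \right)} - X{\left(40,- \frac{61}{-104} \right)} = \frac{1}{-7 - 130} - 41 = \frac{1}{-137} - 41 = - \frac{1}{137} - 41 = - \frac{5618}{137}$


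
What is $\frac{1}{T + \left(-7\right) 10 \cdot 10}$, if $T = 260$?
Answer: $- \frac{1}{440} \approx -0.0022727$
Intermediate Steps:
$\frac{1}{T + \left(-7\right) 10 \cdot 10} = \frac{1}{260 + \left(-7\right) 10 \cdot 10} = \frac{1}{260 - 700} = \frac{1}{-440} = - \frac{1}{440}$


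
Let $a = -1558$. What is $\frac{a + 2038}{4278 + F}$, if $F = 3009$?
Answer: $\frac{160}{2429} \approx 0.065871$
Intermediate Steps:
$\frac{a + 2038}{4278 + F} = \frac{-1558 + 2038}{4278 + 3009} = \frac{480}{7287} = 480 \cdot \frac{1}{7287} = \frac{160}{2429}$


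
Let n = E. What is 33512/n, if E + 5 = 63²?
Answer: 8378/991 ≈ 8.4541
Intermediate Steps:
E = 3964 (E = -5 + 63² = -5 + 3969 = 3964)
n = 3964
33512/n = 33512/3964 = 33512*(1/3964) = 8378/991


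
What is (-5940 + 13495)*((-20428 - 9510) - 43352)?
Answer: -553705950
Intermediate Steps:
(-5940 + 13495)*((-20428 - 9510) - 43352) = 7555*(-29938 - 43352) = 7555*(-73290) = -553705950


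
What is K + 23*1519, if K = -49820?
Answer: -14883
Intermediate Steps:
K + 23*1519 = -49820 + 23*1519 = -49820 + 34937 = -14883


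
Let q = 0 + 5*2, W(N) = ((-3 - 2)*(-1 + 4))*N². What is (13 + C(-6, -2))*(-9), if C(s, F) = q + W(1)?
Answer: -72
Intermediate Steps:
W(N) = -15*N² (W(N) = (-5*3)*N² = -15*N²)
q = 10 (q = 0 + 10 = 10)
C(s, F) = -5 (C(s, F) = 10 - 15*1² = 10 - 15*1 = 10 - 15 = -5)
(13 + C(-6, -2))*(-9) = (13 - 5)*(-9) = 8*(-9) = -72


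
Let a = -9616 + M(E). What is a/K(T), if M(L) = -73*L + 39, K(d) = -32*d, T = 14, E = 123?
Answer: 4639/112 ≈ 41.420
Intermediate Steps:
M(L) = 39 - 73*L
a = -18556 (a = -9616 + (39 - 73*123) = -9616 + (39 - 8979) = -9616 - 8940 = -18556)
a/K(T) = -18556/((-32*14)) = -18556/(-448) = -18556*(-1/448) = 4639/112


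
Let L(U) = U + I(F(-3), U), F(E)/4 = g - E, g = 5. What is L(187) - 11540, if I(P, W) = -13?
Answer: -11366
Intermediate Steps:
F(E) = 20 - 4*E (F(E) = 4*(5 - E) = 20 - 4*E)
L(U) = -13 + U (L(U) = U - 13 = -13 + U)
L(187) - 11540 = (-13 + 187) - 11540 = 174 - 11540 = -11366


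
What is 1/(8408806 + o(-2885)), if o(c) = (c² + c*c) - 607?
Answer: 1/25054649 ≈ 3.9913e-8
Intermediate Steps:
o(c) = -607 + 2*c² (o(c) = (c² + c²) - 607 = 2*c² - 607 = -607 + 2*c²)
1/(8408806 + o(-2885)) = 1/(8408806 + (-607 + 2*(-2885)²)) = 1/(8408806 + (-607 + 2*8323225)) = 1/(8408806 + (-607 + 16646450)) = 1/(8408806 + 16645843) = 1/25054649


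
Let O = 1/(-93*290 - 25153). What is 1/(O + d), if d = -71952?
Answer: -52123/3750354097 ≈ -1.3898e-5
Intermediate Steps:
O = -1/52123 (O = 1/(-26970 - 25153) = 1/(-52123) = -1/52123 ≈ -1.9185e-5)
1/(O + d) = 1/(-1/52123 - 71952) = 1/(-3750354097/52123) = -52123/3750354097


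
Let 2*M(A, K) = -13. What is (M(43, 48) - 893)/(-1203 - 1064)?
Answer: 1799/4534 ≈ 0.39678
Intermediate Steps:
M(A, K) = -13/2 (M(A, K) = (1/2)*(-13) = -13/2)
(M(43, 48) - 893)/(-1203 - 1064) = (-13/2 - 893)/(-1203 - 1064) = -1799/2/(-2267) = -1799/2*(-1/2267) = 1799/4534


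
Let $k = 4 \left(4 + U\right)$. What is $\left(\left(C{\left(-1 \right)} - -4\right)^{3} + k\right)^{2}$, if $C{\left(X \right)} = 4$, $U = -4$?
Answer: $262144$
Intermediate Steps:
$k = 0$ ($k = 4 \left(4 - 4\right) = 4 \cdot 0 = 0$)
$\left(\left(C{\left(-1 \right)} - -4\right)^{3} + k\right)^{2} = \left(\left(4 - -4\right)^{3} + 0\right)^{2} = \left(\left(4 + 4\right)^{3} + 0\right)^{2} = \left(8^{3} + 0\right)^{2} = \left(512 + 0\right)^{2} = 512^{2} = 262144$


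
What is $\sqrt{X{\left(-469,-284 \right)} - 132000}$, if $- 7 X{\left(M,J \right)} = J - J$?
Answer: $20 i \sqrt{330} \approx 363.32 i$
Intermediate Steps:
$X{\left(M,J \right)} = 0$ ($X{\left(M,J \right)} = - \frac{J - J}{7} = \left(- \frac{1}{7}\right) 0 = 0$)
$\sqrt{X{\left(-469,-284 \right)} - 132000} = \sqrt{0 - 132000} = \sqrt{-132000} = 20 i \sqrt{330}$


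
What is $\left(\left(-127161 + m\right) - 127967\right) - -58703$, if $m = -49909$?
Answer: $-246334$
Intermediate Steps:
$\left(\left(-127161 + m\right) - 127967\right) - -58703 = \left(\left(-127161 - 49909\right) - 127967\right) - -58703 = \left(-177070 - 127967\right) + 58703 = -305037 + 58703 = -246334$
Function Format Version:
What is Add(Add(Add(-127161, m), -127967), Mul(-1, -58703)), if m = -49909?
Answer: -246334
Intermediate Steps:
Add(Add(Add(-127161, m), -127967), Mul(-1, -58703)) = Add(Add(Add(-127161, -49909), -127967), Mul(-1, -58703)) = Add(Add(-177070, -127967), 58703) = Add(-305037, 58703) = -246334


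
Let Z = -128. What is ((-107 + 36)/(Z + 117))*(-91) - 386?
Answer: -10707/11 ≈ -973.36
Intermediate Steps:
((-107 + 36)/(Z + 117))*(-91) - 386 = ((-107 + 36)/(-128 + 117))*(-91) - 386 = -71/(-11)*(-91) - 386 = -71*(-1/11)*(-91) - 386 = (71/11)*(-91) - 386 = -6461/11 - 386 = -10707/11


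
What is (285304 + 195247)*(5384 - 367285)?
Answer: -173911887451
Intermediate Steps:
(285304 + 195247)*(5384 - 367285) = 480551*(-361901) = -173911887451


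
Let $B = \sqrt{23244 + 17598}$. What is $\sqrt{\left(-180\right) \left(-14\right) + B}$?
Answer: $\sqrt{2520 + 3 \sqrt{4538}} \approx 52.174$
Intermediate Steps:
$B = 3 \sqrt{4538}$ ($B = \sqrt{40842} = 3 \sqrt{4538} \approx 202.09$)
$\sqrt{\left(-180\right) \left(-14\right) + B} = \sqrt{\left(-180\right) \left(-14\right) + 3 \sqrt{4538}} = \sqrt{2520 + 3 \sqrt{4538}}$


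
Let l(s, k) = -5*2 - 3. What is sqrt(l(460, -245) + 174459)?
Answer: sqrt(174446) ≈ 417.67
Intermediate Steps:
l(s, k) = -13 (l(s, k) = -10 - 3 = -13)
sqrt(l(460, -245) + 174459) = sqrt(-13 + 174459) = sqrt(174446)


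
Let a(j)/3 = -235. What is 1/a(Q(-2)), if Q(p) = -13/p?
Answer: -1/705 ≈ -0.0014184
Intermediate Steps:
a(j) = -705 (a(j) = 3*(-235) = -705)
1/a(Q(-2)) = 1/(-705) = -1/705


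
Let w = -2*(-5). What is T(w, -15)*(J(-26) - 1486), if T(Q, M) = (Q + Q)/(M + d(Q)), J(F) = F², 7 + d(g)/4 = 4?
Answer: 600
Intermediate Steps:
w = 10
d(g) = -12 (d(g) = -28 + 4*4 = -28 + 16 = -12)
T(Q, M) = 2*Q/(-12 + M) (T(Q, M) = (Q + Q)/(M - 12) = (2*Q)/(-12 + M) = 2*Q/(-12 + M))
T(w, -15)*(J(-26) - 1486) = (2*10/(-12 - 15))*((-26)² - 1486) = (2*10/(-27))*(676 - 1486) = (2*10*(-1/27))*(-810) = -20/27*(-810) = 600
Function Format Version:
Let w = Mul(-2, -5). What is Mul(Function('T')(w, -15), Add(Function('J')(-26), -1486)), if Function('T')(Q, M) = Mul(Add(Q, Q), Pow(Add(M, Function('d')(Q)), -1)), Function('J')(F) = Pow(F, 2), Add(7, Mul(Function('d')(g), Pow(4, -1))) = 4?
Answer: 600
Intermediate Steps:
w = 10
Function('d')(g) = -12 (Function('d')(g) = Add(-28, Mul(4, 4)) = Add(-28, 16) = -12)
Function('T')(Q, M) = Mul(2, Q, Pow(Add(-12, M), -1)) (Function('T')(Q, M) = Mul(Add(Q, Q), Pow(Add(M, -12), -1)) = Mul(Mul(2, Q), Pow(Add(-12, M), -1)) = Mul(2, Q, Pow(Add(-12, M), -1)))
Mul(Function('T')(w, -15), Add(Function('J')(-26), -1486)) = Mul(Mul(2, 10, Pow(Add(-12, -15), -1)), Add(Pow(-26, 2), -1486)) = Mul(Mul(2, 10, Pow(-27, -1)), Add(676, -1486)) = Mul(Mul(2, 10, Rational(-1, 27)), -810) = Mul(Rational(-20, 27), -810) = 600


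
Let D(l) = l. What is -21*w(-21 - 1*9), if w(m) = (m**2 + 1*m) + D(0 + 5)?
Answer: -18375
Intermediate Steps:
w(m) = 5 + m + m**2 (w(m) = (m**2 + 1*m) + (0 + 5) = (m**2 + m) + 5 = (m + m**2) + 5 = 5 + m + m**2)
-21*w(-21 - 1*9) = -21*(5 + (-21 - 1*9) + (-21 - 1*9)**2) = -21*(5 + (-21 - 9) + (-21 - 9)**2) = -21*(5 - 30 + (-30)**2) = -21*(5 - 30 + 900) = -21*875 = -18375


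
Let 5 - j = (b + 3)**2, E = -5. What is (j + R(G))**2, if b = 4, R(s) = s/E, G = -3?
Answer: 47089/25 ≈ 1883.6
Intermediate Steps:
R(s) = -s/5 (R(s) = s/(-5) = s*(-1/5) = -s/5)
j = -44 (j = 5 - (4 + 3)**2 = 5 - 1*7**2 = 5 - 1*49 = 5 - 49 = -44)
(j + R(G))**2 = (-44 - 1/5*(-3))**2 = (-44 + 3/5)**2 = (-217/5)**2 = 47089/25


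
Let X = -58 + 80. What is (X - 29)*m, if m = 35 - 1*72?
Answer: 259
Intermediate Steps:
m = -37 (m = 35 - 72 = -37)
X = 22
(X - 29)*m = (22 - 29)*(-37) = -7*(-37) = 259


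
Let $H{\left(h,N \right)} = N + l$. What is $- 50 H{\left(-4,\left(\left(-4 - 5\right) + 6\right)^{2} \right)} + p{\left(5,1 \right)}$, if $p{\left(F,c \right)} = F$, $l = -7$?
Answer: $-95$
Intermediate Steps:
$H{\left(h,N \right)} = -7 + N$ ($H{\left(h,N \right)} = N - 7 = -7 + N$)
$- 50 H{\left(-4,\left(\left(-4 - 5\right) + 6\right)^{2} \right)} + p{\left(5,1 \right)} = - 50 \left(-7 + \left(\left(-4 - 5\right) + 6\right)^{2}\right) + 5 = - 50 \left(-7 + \left(-9 + 6\right)^{2}\right) + 5 = - 50 \left(-7 + \left(-3\right)^{2}\right) + 5 = - 50 \left(-7 + 9\right) + 5 = \left(-50\right) 2 + 5 = -100 + 5 = -95$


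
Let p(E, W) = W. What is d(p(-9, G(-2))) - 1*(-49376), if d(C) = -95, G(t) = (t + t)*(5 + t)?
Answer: 49281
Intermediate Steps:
G(t) = 2*t*(5 + t) (G(t) = (2*t)*(5 + t) = 2*t*(5 + t))
d(p(-9, G(-2))) - 1*(-49376) = -95 - 1*(-49376) = -95 + 49376 = 49281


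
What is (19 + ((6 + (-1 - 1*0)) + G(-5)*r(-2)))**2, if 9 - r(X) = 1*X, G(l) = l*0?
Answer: 576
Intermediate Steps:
G(l) = 0
r(X) = 9 - X
(19 + ((6 + (-1 - 1*0)) + G(-5)*r(-2)))**2 = (19 + ((6 + (-1 - 1*0)) + 0*(9 - 1*(-2))))**2 = (19 + ((6 + (-1 + 0)) + 0*(9 + 2)))**2 = (19 + ((6 - 1) + 0*11))**2 = (19 + (5 + 0))**2 = (19 + 5)**2 = 24**2 = 576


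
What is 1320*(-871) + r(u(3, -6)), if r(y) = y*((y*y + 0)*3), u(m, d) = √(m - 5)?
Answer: -1149720 - 6*I*√2 ≈ -1.1497e+6 - 8.4853*I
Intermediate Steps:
u(m, d) = √(-5 + m)
r(y) = 3*y³ (r(y) = y*((y² + 0)*3) = y*(y²*3) = y*(3*y²) = 3*y³)
1320*(-871) + r(u(3, -6)) = 1320*(-871) + 3*(√(-5 + 3))³ = -1149720 + 3*(√(-2))³ = -1149720 + 3*(I*√2)³ = -1149720 + 3*(-2*I*√2) = -1149720 - 6*I*√2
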